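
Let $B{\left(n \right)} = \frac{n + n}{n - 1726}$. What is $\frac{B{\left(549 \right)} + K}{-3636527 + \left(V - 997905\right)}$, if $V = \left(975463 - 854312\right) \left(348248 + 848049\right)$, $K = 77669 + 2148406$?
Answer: $\frac{2620089177}{170580189399455} \approx 1.536 \cdot 10^{-5}$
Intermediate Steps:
$K = 2226075$
$B{\left(n \right)} = \frac{2 n}{-1726 + n}$
$V = 144932577847$ ($V = 121151 \cdot 1196297 = 144932577847$)
$\frac{B{\left(549 \right)} + K}{-3636527 + \left(V - 997905\right)} = \frac{2 \cdot 549 \frac{1}{-1726 + 549} + 2226075}{-3636527 + \left(144932577847 - 997905\right)} = \frac{2 \cdot 549 \frac{1}{-1177} + 2226075}{-3636527 + 144931579942} = \frac{2 \cdot 549 \left(- \frac{1}{1177}\right) + 2226075}{144927943415} = \left(- \frac{1098}{1177} + 2226075\right) \frac{1}{144927943415} = \frac{2620089177}{1177} \cdot \frac{1}{144927943415} = \frac{2620089177}{170580189399455}$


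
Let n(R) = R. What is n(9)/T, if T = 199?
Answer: 9/199 ≈ 0.045226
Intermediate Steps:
n(9)/T = 9/199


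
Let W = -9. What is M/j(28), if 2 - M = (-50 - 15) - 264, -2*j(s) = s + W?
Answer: -662/19 ≈ -34.842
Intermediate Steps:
j(s) = 9/2 - s/2 (j(s) = -(s - 9)/2 = -(-9 + s)/2 = 9/2 - s/2)
M = 331 (M = 2 - ((-50 - 15) - 264) = 2 - (-65 - 264) = 2 - 1*(-329) = 2 + 329 = 331)
M/j(28) = 331/(9/2 - ½*28) = 331/(9/2 - 14) = 331/(-19/2) = 331*(-2/19) = -662/19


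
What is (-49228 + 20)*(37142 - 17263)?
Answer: -978205832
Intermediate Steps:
(-49228 + 20)*(37142 - 17263) = -49208*19879 = -978205832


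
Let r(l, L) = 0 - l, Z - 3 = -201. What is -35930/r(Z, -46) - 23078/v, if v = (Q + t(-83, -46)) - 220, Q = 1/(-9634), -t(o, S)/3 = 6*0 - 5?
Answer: -13469342267/195522129 ≈ -68.889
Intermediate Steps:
Z = -198 (Z = 3 - 201 = -198)
t(o, S) = 15 (t(o, S) = -3*(6*0 - 5) = -3*(0 - 5) = -3*(-5) = 15)
Q = -1/9634 ≈ -0.00010380
r(l, L) = -l
v = -1974971/9634 (v = (-1/9634 + 15) - 220 = 144509/9634 - 220 = -1974971/9634 ≈ -205.00)
-35930/r(Z, -46) - 23078/v = -35930/((-1*(-198))) - 23078/(-1974971/9634) = -35930/198 - 23078*(-9634/1974971) = -35930*1/198 + 222333452/1974971 = -17965/99 + 222333452/1974971 = -13469342267/195522129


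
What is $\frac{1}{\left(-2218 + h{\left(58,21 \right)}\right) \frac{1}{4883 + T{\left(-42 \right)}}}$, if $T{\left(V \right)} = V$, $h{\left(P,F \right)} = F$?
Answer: $- \frac{4841}{2197} \approx -2.2035$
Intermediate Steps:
$\frac{1}{\left(-2218 + h{\left(58,21 \right)}\right) \frac{1}{4883 + T{\left(-42 \right)}}} = \frac{1}{\left(-2218 + 21\right) \frac{1}{4883 - 42}} = \frac{1}{\left(-2197\right) \frac{1}{4841}} = \frac{1}{- \frac{2197}{4841}} = - \frac{4841}{2197}$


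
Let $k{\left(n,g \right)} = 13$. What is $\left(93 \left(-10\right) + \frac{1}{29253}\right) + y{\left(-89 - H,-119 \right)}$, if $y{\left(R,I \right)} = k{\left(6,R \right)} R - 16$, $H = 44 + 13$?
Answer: $- \frac{83195531}{29253} \approx -2844.0$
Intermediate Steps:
$H = 57$
$y{\left(R,I \right)} = -16 + 13 R$ ($y{\left(R,I \right)} = 13 R - 16 = -16 + 13 R$)
$\left(93 \left(-10\right) + \frac{1}{29253}\right) + y{\left(-89 - H,-119 \right)} = \left(93 \left(-10\right) + \frac{1}{29253}\right) + \left(-16 + 13 \left(-89 - 57\right)\right) = \left(-930 + \frac{1}{29253}\right) + \left(-16 + 13 \left(-89 - 57\right)\right) = - \frac{27205289}{29253} + \left(-16 + 13 \left(-146\right)\right) = - \frac{27205289}{29253} - 1914 = - \frac{83195531}{29253}$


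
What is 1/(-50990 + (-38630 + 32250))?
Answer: -1/57370 ≈ -1.7431e-5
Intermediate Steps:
1/(-50990 + (-38630 + 32250)) = 1/(-50990 - 6380) = 1/(-57370) = -1/57370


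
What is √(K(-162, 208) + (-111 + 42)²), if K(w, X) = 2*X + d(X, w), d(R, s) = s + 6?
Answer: √5021 ≈ 70.859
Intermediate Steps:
d(R, s) = 6 + s
K(w, X) = 6 + w + 2*X (K(w, X) = 2*X + (6 + w) = 6 + w + 2*X)
√(K(-162, 208) + (-111 + 42)²) = √((6 - 162 + 2*208) + (-111 + 42)²) = √((6 - 162 + 416) + (-69)²) = √(260 + 4761) = √5021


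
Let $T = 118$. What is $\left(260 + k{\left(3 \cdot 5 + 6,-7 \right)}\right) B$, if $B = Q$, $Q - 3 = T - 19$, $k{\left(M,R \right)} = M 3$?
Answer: $32946$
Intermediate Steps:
$k{\left(M,R \right)} = 3 M$
$Q = 102$ ($Q = 3 + \left(118 - 19\right) = 3 + 99 = 102$)
$B = 102$
$\left(260 + k{\left(3 \cdot 5 + 6,-7 \right)}\right) B = \left(260 + 3 \left(3 \cdot 5 + 6\right)\right) 102 = \left(260 + 3 \left(15 + 6\right)\right) 102 = \left(260 + 3 \cdot 21\right) 102 = \left(260 + 63\right) 102 = 323 \cdot 102 = 32946$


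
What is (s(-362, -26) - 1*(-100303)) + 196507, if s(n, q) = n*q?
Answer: 306222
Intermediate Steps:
(s(-362, -26) - 1*(-100303)) + 196507 = (-362*(-26) - 1*(-100303)) + 196507 = (9412 + 100303) + 196507 = 109715 + 196507 = 306222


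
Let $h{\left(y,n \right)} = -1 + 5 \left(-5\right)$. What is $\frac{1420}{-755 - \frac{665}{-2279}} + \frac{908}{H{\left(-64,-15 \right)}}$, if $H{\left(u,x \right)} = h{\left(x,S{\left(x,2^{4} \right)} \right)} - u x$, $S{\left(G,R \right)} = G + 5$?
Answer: $- \frac{118815383}{42397507} \approx -2.8024$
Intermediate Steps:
$S{\left(G,R \right)} = 5 + G$
$h{\left(y,n \right)} = -26$ ($h{\left(y,n \right)} = -1 - 25 = -26$)
$H{\left(u,x \right)} = -26 - u x$
$\frac{1420}{-755 - \frac{665}{-2279}} + \frac{908}{H{\left(-64,-15 \right)}} = \frac{1420}{-755 - \frac{665}{-2279}} + \frac{908}{-26 - \left(-64\right) \left(-15\right)} = \frac{1420}{-755 - 665 \left(- \frac{1}{2279}\right)} + \frac{908}{-26 - 960} = \frac{1420}{-755 - - \frac{665}{2279}} + \frac{908}{-986} = \frac{1420}{-755 + \frac{665}{2279}} + 908 \left(- \frac{1}{986}\right) = \frac{1420}{- \frac{1719980}{2279}} - \frac{454}{493} = 1420 \left(- \frac{2279}{1719980}\right) - \frac{454}{493} = - \frac{161809}{85999} - \frac{454}{493} = - \frac{118815383}{42397507}$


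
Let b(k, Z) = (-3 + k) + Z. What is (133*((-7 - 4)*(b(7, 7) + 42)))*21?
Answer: -1628319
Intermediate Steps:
b(k, Z) = -3 + Z + k
(133*((-7 - 4)*(b(7, 7) + 42)))*21 = (133*((-7 - 4)*((-3 + 7 + 7) + 42)))*21 = (133*(-11*(11 + 42)))*21 = (133*(-11*53))*21 = (133*(-583))*21 = -77539*21 = -1628319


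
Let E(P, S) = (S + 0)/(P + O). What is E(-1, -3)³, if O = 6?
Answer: -27/125 ≈ -0.21600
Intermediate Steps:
E(P, S) = S/(6 + P) (E(P, S) = (S + 0)/(P + 6) = S/(6 + P))
E(-1, -3)³ = (-3/(6 - 1))³ = (-3/5)³ = (-3*⅕)³ = (-⅗)³ = -27/125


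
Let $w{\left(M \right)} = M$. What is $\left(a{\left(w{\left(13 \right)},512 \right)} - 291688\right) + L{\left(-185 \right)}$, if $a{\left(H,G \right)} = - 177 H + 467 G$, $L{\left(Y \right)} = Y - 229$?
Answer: $-55299$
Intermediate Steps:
$L{\left(Y \right)} = -229 + Y$ ($L{\left(Y \right)} = Y - 229 = -229 + Y$)
$\left(a{\left(w{\left(13 \right)},512 \right)} - 291688\right) + L{\left(-185 \right)} = \left(\left(\left(-177\right) 13 + 467 \cdot 512\right) - 291688\right) - 414 = \left(\left(-2301 + 239104\right) - 291688\right) - 414 = \left(236803 - 291688\right) - 414 = -54885 - 414 = -55299$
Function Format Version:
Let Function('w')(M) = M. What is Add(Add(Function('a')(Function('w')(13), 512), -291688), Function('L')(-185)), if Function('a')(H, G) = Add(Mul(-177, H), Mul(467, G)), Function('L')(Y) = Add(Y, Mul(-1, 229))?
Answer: -55299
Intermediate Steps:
Function('L')(Y) = Add(-229, Y) (Function('L')(Y) = Add(Y, -229) = Add(-229, Y))
Add(Add(Function('a')(Function('w')(13), 512), -291688), Function('L')(-185)) = Add(Add(Add(Mul(-177, 13), Mul(467, 512)), -291688), Add(-229, -185)) = Add(Add(Add(-2301, 239104), -291688), -414) = Add(Add(236803, -291688), -414) = Add(-54885, -414) = -55299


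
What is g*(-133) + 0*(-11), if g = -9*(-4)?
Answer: -4788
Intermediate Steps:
g = 36
g*(-133) + 0*(-11) = 36*(-133) + 0*(-11) = -4788 + 0 = -4788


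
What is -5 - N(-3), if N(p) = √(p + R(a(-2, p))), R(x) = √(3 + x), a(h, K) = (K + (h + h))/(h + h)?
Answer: -5 - I*√(12 - 2*√19)/2 ≈ -5.0 - 0.90584*I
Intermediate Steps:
a(h, K) = (K + 2*h)/(2*h) (a(h, K) = (K + 2*h)/((2*h)) = (K + 2*h)*(1/(2*h)) = (K + 2*h)/(2*h))
N(p) = √(p + √(4 - p/4)) (N(p) = √(p + √(3 + (-2 + p/2)/(-2))) = √(p + √(3 - (-2 + p/2)/2)) = √(p + √(3 + (1 - p/4))) = √(p + √(4 - p/4)))
-5 - N(-3) = -5 - √(2*√(16 - 1*(-3)) + 4*(-3))/2 = -5 - √(2*√(16 + 3) - 12)/2 = -5 - √(2*√19 - 12)/2 = -5 - √(-12 + 2*√19)/2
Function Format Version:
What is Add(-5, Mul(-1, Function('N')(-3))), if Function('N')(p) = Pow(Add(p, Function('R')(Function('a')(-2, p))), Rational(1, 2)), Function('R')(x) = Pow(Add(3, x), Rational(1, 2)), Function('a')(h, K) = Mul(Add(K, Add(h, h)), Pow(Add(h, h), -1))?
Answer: Add(-5, Mul(Rational(-1, 2), I, Pow(Add(12, Mul(-2, Pow(19, Rational(1, 2)))), Rational(1, 2)))) ≈ Add(-5.0000, Mul(-0.90584, I))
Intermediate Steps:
Function('a')(h, K) = Mul(Rational(1, 2), Pow(h, -1), Add(K, Mul(2, h))) (Function('a')(h, K) = Mul(Add(K, Mul(2, h)), Pow(Mul(2, h), -1)) = Mul(Add(K, Mul(2, h)), Mul(Rational(1, 2), Pow(h, -1))) = Mul(Rational(1, 2), Pow(h, -1), Add(K, Mul(2, h))))
Function('N')(p) = Pow(Add(p, Pow(Add(4, Mul(Rational(-1, 4), p)), Rational(1, 2))), Rational(1, 2)) (Function('N')(p) = Pow(Add(p, Pow(Add(3, Mul(Pow(-2, -1), Add(-2, Mul(Rational(1, 2), p)))), Rational(1, 2))), Rational(1, 2)) = Pow(Add(p, Pow(Add(3, Mul(Rational(-1, 2), Add(-2, Mul(Rational(1, 2), p)))), Rational(1, 2))), Rational(1, 2)) = Pow(Add(p, Pow(Add(3, Add(1, Mul(Rational(-1, 4), p))), Rational(1, 2))), Rational(1, 2)) = Pow(Add(p, Pow(Add(4, Mul(Rational(-1, 4), p)), Rational(1, 2))), Rational(1, 2)))
Add(-5, Mul(-1, Function('N')(-3))) = Add(-5, Mul(-1, Mul(Rational(1, 2), Pow(Add(Mul(2, Pow(Add(16, Mul(-1, -3)), Rational(1, 2))), Mul(4, -3)), Rational(1, 2))))) = Add(-5, Mul(-1, Mul(Rational(1, 2), Pow(Add(Mul(2, Pow(Add(16, 3), Rational(1, 2))), -12), Rational(1, 2))))) = Add(-5, Mul(-1, Mul(Rational(1, 2), Pow(Add(Mul(2, Pow(19, Rational(1, 2))), -12), Rational(1, 2))))) = Add(-5, Mul(-1, Mul(Rational(1, 2), Pow(Add(-12, Mul(2, Pow(19, Rational(1, 2)))), Rational(1, 2))))) = Add(-5, Mul(Rational(-1, 2), Pow(Add(-12, Mul(2, Pow(19, Rational(1, 2)))), Rational(1, 2))))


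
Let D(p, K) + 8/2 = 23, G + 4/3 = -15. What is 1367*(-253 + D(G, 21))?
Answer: -319878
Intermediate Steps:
G = -49/3 (G = -4/3 - 15 = -49/3 ≈ -16.333)
D(p, K) = 19 (D(p, K) = -4 + 23 = 19)
1367*(-253 + D(G, 21)) = 1367*(-253 + 19) = 1367*(-234) = -319878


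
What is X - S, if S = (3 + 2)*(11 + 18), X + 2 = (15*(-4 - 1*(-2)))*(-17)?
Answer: 363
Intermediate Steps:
X = 508 (X = -2 + (15*(-4 - 1*(-2)))*(-17) = -2 + (15*(-4 + 2))*(-17) = -2 + (15*(-2))*(-17) = -2 - 30*(-17) = -2 + 510 = 508)
S = 145 (S = 5*29 = 145)
X - S = 508 - 1*145 = 508 - 145 = 363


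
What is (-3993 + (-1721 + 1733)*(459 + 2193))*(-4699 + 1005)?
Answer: -102807714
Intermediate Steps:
(-3993 + (-1721 + 1733)*(459 + 2193))*(-4699 + 1005) = (-3993 + 12*2652)*(-3694) = (-3993 + 31824)*(-3694) = 27831*(-3694) = -102807714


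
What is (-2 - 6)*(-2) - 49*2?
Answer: -82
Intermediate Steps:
(-2 - 6)*(-2) - 49*2 = -8*(-2) - 98 = 16 - 98 = -82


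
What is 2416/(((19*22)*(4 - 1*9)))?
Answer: -1208/1045 ≈ -1.1560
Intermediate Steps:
2416/(((19*22)*(4 - 1*9))) = 2416/((418*(4 - 9))) = 2416/((418*(-5))) = 2416/(-2090) = 2416*(-1/2090) = -1208/1045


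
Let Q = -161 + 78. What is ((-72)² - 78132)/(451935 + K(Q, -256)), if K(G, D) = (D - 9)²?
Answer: -18237/130540 ≈ -0.13970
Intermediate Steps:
Q = -83
K(G, D) = (-9 + D)²
((-72)² - 78132)/(451935 + K(Q, -256)) = ((-72)² - 78132)/(451935 + (-9 - 256)²) = (5184 - 78132)/(451935 + (-265)²) = -72948/(451935 + 70225) = -72948/522160 = -72948*1/522160 = -18237/130540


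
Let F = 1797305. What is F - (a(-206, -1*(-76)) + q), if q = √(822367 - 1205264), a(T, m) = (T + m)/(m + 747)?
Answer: 1479182145/823 - I*√382897 ≈ 1.7973e+6 - 618.79*I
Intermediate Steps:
a(T, m) = (T + m)/(747 + m)
q = I*√382897 (q = √(-382897) = I*√382897 ≈ 618.79*I)
F - (a(-206, -1*(-76)) + q) = 1797305 - ((-206 - 1*(-76))/(747 - 1*(-76)) + I*√382897) = 1797305 - ((-206 + 76)/(747 + 76) + I*√382897) = 1797305 - (-130/823 + I*√382897) = 1797305 + (130/823 - I*√382897) = 1479182145/823 - I*√382897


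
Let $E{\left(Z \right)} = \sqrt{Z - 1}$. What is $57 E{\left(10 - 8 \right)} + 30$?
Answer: $87$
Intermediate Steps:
$E{\left(Z \right)} = \sqrt{-1 + Z}$
$57 E{\left(10 - 8 \right)} + 30 = 57 \sqrt{-1 + \left(10 - 8\right)} + 30 = 57 \sqrt{-1 + 2} + 30 = 57 \sqrt{1} + 30 = 57 \cdot 1 + 30 = 57 + 30 = 87$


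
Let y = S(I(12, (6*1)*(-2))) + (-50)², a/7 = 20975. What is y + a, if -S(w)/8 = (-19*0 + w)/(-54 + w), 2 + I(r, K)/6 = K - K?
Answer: 1642559/11 ≈ 1.4932e+5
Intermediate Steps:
I(r, K) = -12 (I(r, K) = -12 + 6*(K - K) = -12 + 6*0 = -12 + 0 = -12)
a = 146825 (a = 7*20975 = 146825)
S(w) = -8*w/(-54 + w) (S(w) = -8*(-19*0 + w)/(-54 + w) = -8*(0 + w)/(-54 + w) = -8*w/(-54 + w))
y = 27484/11 (y = -8*(-12)/(-54 - 12) + (-50)² = -8*(-12)/(-66) + 2500 = -8*(-12)*(-1/66) + 2500 = -16/11 + 2500 = 27484/11 ≈ 2498.5)
y + a = 27484/11 + 146825 = 1642559/11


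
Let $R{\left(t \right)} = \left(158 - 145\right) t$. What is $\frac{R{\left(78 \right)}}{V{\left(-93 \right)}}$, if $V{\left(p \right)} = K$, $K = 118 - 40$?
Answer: $13$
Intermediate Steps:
$K = 78$
$V{\left(p \right)} = 78$
$R{\left(t \right)} = 13 t$ ($R{\left(t \right)} = \left(158 - 145\right) t = 13 t$)
$\frac{R{\left(78 \right)}}{V{\left(-93 \right)}} = \frac{13 \cdot 78}{78} = 1014 \cdot \frac{1}{78} = 13$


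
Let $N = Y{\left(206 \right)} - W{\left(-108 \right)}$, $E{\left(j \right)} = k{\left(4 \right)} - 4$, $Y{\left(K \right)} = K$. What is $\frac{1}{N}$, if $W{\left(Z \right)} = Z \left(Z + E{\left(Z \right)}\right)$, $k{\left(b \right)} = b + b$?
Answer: $- \frac{1}{11026} \approx -9.0695 \cdot 10^{-5}$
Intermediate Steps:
$k{\left(b \right)} = 2 b$
$E{\left(j \right)} = 4$ ($E{\left(j \right)} = 2 \cdot 4 - 4 = 8 - 4 = 4$)
$W{\left(Z \right)} = Z \left(4 + Z\right)$ ($W{\left(Z \right)} = Z \left(Z + 4\right) = Z \left(4 + Z\right)$)
$N = -11026$ ($N = 206 - - 108 \left(4 - 108\right) = 206 - \left(-108\right) \left(-104\right) = 206 - 11232 = -11026$)
$\frac{1}{N} = \frac{1}{-11026} = - \frac{1}{11026}$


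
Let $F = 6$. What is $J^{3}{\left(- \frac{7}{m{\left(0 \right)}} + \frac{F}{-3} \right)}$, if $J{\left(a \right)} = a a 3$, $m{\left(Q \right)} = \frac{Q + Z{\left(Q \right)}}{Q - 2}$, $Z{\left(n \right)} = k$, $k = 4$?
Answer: $\frac{19683}{64} \approx 307.55$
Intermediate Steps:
$Z{\left(n \right)} = 4$
$m{\left(Q \right)} = \frac{4 + Q}{-2 + Q}$ ($m{\left(Q \right)} = \frac{Q + 4}{Q - 2} = \frac{4 + Q}{-2 + Q}$)
$J{\left(a \right)} = 3 a^{2}$ ($J{\left(a \right)} = a^{2} \cdot 3 = 3 a^{2}$)
$J^{3}{\left(- \frac{7}{m{\left(0 \right)}} + \frac{F}{-3} \right)} = \left(3 \left(- \frac{7}{\frac{1}{-2 + 0} \left(4 + 0\right)} + \frac{6}{-3}\right)^{2}\right)^{3} = \left(3 \left(- \frac{7}{\frac{1}{-2} \cdot 4} + 6 \left(- \frac{1}{3}\right)\right)^{2}\right)^{3} = \left(3 \left(- \frac{7}{\left(- \frac{1}{2}\right) 4} - 2\right)^{2}\right)^{3} = \left(3 \left(- \frac{7}{-2} - 2\right)^{2}\right)^{3} = \left(3 \left(\left(-7\right) \left(- \frac{1}{2}\right) - 2\right)^{2}\right)^{3} = \left(3 \left(\frac{7}{2} - 2\right)^{2}\right)^{3} = \left(3 \left(\frac{3}{2}\right)^{2}\right)^{3} = \left(3 \cdot \frac{9}{4}\right)^{3} = \left(\frac{27}{4}\right)^{3} = \frac{19683}{64}$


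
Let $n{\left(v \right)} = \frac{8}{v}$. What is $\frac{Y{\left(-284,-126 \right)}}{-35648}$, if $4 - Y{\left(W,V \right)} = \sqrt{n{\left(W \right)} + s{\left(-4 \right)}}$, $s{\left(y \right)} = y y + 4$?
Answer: $- \frac{1}{8912} + \frac{\sqrt{100678}}{2531008} \approx 1.3156 \cdot 10^{-5}$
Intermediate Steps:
$s{\left(y \right)} = 4 + y^{2}$ ($s{\left(y \right)} = y^{2} + 4 = 4 + y^{2}$)
$Y{\left(W,V \right)} = 4 - \sqrt{20 + \frac{8}{W}}$ ($Y{\left(W,V \right)} = 4 - \sqrt{\frac{8}{W} + \left(4 + \left(-4\right)^{2}\right)} = 4 - \sqrt{\frac{8}{W} + \left(4 + 16\right)} = 4 - \sqrt{\frac{8}{W} + 20} = 4 - \sqrt{20 + \frac{8}{W}}$)
$\frac{Y{\left(-284,-126 \right)}}{-35648} = \frac{4 - 2 \sqrt{5 + \frac{2}{-284}}}{-35648} = \left(4 - 2 \sqrt{5 + 2 \left(- \frac{1}{284}\right)}\right) \left(- \frac{1}{35648}\right) = \left(4 - 2 \sqrt{5 - \frac{1}{142}}\right) \left(- \frac{1}{35648}\right) = \left(4 - 2 \sqrt{\frac{709}{142}}\right) \left(- \frac{1}{35648}\right) = \left(4 - 2 \frac{\sqrt{100678}}{142}\right) \left(- \frac{1}{35648}\right) = \left(4 - \frac{\sqrt{100678}}{71}\right) \left(- \frac{1}{35648}\right) = - \frac{1}{8912} + \frac{\sqrt{100678}}{2531008}$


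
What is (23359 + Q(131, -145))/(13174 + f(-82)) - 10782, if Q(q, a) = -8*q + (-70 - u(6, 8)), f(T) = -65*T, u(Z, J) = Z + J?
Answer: -66495967/6168 ≈ -10781.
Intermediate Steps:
u(Z, J) = J + Z
Q(q, a) = -84 - 8*q (Q(q, a) = -8*q + (-70 - (8 + 6)) = -8*q + (-70 - 1*14) = -8*q + (-70 - 14) = -8*q - 84 = -84 - 8*q)
(23359 + Q(131, -145))/(13174 + f(-82)) - 10782 = (23359 + (-84 - 8*131))/(13174 - 65*(-82)) - 10782 = (23359 + (-84 - 1048))/(13174 + 5330) - 10782 = (23359 - 1132)/18504 - 10782 = 22227*(1/18504) - 10782 = 7409/6168 - 10782 = -66495967/6168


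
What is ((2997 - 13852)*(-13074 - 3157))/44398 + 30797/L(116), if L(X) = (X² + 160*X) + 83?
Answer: 5656810048201/1425131402 ≈ 3969.3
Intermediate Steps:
L(X) = 83 + X² + 160*X
((2997 - 13852)*(-13074 - 3157))/44398 + 30797/L(116) = ((2997 - 13852)*(-13074 - 3157))/44398 + 30797/(83 + 116² + 160*116) = -10855*(-16231)*(1/44398) + 30797/(83 + 13456 + 18560) = 176187505*(1/44398) + 30797/32099 = 176187505/44398 + 30797*(1/32099) = 176187505/44398 + 30797/32099 = 5656810048201/1425131402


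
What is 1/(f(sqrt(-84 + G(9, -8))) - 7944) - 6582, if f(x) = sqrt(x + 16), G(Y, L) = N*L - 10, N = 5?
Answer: -6582 - 1/(7944 - sqrt(16 + I*sqrt(134))) ≈ -6582.0 - 2.1717e-8*I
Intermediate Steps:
G(Y, L) = -10 + 5*L (G(Y, L) = 5*L - 10 = -10 + 5*L)
f(x) = sqrt(16 + x)
1/(f(sqrt(-84 + G(9, -8))) - 7944) - 6582 = 1/(sqrt(16 + sqrt(-84 + (-10 + 5*(-8)))) - 7944) - 6582 = 1/(sqrt(16 + sqrt(-84 + (-10 - 40))) - 7944) - 6582 = 1/(sqrt(16 + sqrt(-84 - 50)) - 7944) - 6582 = 1/(sqrt(16 + sqrt(-134)) - 7944) - 6582 = 1/(sqrt(16 + I*sqrt(134)) - 7944) - 6582 = 1/(-7944 + sqrt(16 + I*sqrt(134))) - 6582 = -6582 + 1/(-7944 + sqrt(16 + I*sqrt(134)))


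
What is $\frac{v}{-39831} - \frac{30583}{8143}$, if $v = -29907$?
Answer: $- \frac{19110172}{6359683} \approx -3.0049$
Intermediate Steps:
$\frac{v}{-39831} - \frac{30583}{8143} = - \frac{29907}{-39831} - \frac{30583}{8143} = \left(-29907\right) \left(- \frac{1}{39831}\right) - \frac{1799}{479} = \frac{9969}{13277} - \frac{1799}{479} = - \frac{19110172}{6359683}$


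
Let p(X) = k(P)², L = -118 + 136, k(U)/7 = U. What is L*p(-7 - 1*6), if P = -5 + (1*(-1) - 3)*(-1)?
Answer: 882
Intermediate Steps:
P = -1 (P = -5 + (-1 - 3)*(-1) = -5 - 4*(-1) = -5 + 4 = -1)
k(U) = 7*U
L = 18
p(X) = 49 (p(X) = (7*(-1))² = (-7)² = 49)
L*p(-7 - 1*6) = 18*49 = 882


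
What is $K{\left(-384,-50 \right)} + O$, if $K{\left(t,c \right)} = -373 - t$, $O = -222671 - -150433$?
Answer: $-72227$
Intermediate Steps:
$O = -72238$ ($O = -222671 + 150433 = -72238$)
$K{\left(-384,-50 \right)} + O = \left(-373 - -384\right) - 72238 = \left(-373 + 384\right) - 72238 = 11 - 72238 = -72227$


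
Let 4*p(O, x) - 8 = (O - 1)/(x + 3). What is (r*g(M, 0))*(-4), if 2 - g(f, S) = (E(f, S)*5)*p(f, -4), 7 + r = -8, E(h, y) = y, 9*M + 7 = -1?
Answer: 120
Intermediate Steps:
M = -8/9 (M = -7/9 + (⅑)*(-1) = -7/9 - ⅑ = -8/9 ≈ -0.88889)
p(O, x) = 2 + (-1 + O)/(4*(3 + x)) (p(O, x) = 2 + ((O - 1)/(x + 3))/4 = 2 + ((-1 + O)/(3 + x))/4 = 2 + (-1 + O)/(4*(3 + x)))
r = -15 (r = -7 - 8 = -15)
g(f, S) = 2 - 5*S*(9/4 - f/4) (g(f, S) = 2 - S*5*(23 + f + 8*(-4))/(4*(3 - 4)) = 2 - 5*S*(¼)*(23 + f - 32)/(-1) = 2 - 5*S*(¼)*(-1)*(-9 + f) = 2 - 5*S*(9/4 - f/4))
(r*g(M, 0))*(-4) = -15*(2 + (5/4)*0*(-9 - 8/9))*(-4) = -15*(2 + (5/4)*0*(-89/9))*(-4) = -15*(2 + 0)*(-4) = -15*2*(-4) = -30*(-4) = 120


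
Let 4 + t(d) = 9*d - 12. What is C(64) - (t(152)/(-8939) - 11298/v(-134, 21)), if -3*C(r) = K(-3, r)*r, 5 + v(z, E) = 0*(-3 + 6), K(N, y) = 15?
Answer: -115288462/44695 ≈ -2579.4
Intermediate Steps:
t(d) = -16 + 9*d (t(d) = -4 + (9*d - 12) = -4 + (-12 + 9*d) = -16 + 9*d)
v(z, E) = -5 (v(z, E) = -5 + 0*(-3 + 6) = -5 + 0*3 = -5 + 0 = -5)
C(r) = -5*r
C(64) - (t(152)/(-8939) - 11298/v(-134, 21)) = -5*64 - ((-16 + 9*152)/(-8939) - 11298/(-5)) = -320 - ((-16 + 1368)*(-1/8939) - 11298*(-⅕)) = -320 - (1352*(-1/8939) + 11298/5) = -320 - (-1352/8939 + 11298/5) = -320 - 1*100986062/44695 = -320 - 100986062/44695 = -115288462/44695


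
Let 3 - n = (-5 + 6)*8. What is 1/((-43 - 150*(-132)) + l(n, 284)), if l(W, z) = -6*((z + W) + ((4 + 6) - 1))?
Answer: 1/18029 ≈ 5.5466e-5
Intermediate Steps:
n = -5 (n = 3 - (-5 + 6)*8 = 3 - 8 = -5)
l(W, z) = -54 - 6*W - 6*z (l(W, z) = -6*((W + z) + (10 - 1)) = -6*((W + z) + 9) = -6*(9 + W + z) = -54 - 6*W - 6*z)
1/((-43 - 150*(-132)) + l(n, 284)) = 1/((-43 - 150*(-132)) + (-54 - 6*(-5) - 6*284)) = 1/((-43 + 19800) + (-54 + 30 - 1704)) = 1/(19757 - 1728) = 1/18029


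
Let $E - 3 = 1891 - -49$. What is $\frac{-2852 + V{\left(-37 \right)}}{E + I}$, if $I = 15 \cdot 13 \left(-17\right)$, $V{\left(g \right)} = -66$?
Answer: $\frac{1459}{686} \approx 2.1268$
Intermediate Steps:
$I = -3315$ ($I = 195 \left(-17\right) = -3315$)
$E = 1943$ ($E = 3 + \left(1891 - -49\right) = 3 + \left(1891 + 49\right) = 3 + 1940 = 1943$)
$\frac{-2852 + V{\left(-37 \right)}}{E + I} = \frac{-2852 - 66}{1943 - 3315} = - \frac{2918}{-1372} = \left(-2918\right) \left(- \frac{1}{1372}\right) = \frac{1459}{686}$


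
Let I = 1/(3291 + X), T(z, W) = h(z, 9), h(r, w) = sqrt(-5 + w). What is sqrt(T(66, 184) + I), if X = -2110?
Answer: sqrt(2790703)/1181 ≈ 1.4145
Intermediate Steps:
T(z, W) = 2 (T(z, W) = sqrt(-5 + 9) = sqrt(4) = 2)
I = 1/1181 (I = 1/(3291 - 2110) = 1/1181 ≈ 0.00084674)
sqrt(T(66, 184) + I) = sqrt(2 + 1/1181) = sqrt(2363/1181) = sqrt(2790703)/1181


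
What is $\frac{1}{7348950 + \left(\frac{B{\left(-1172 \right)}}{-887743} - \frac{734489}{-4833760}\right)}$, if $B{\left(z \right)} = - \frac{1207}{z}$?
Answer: $\frac{1257303024878240}{9239857255724461480731} \approx 1.3607 \cdot 10^{-7}$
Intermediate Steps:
$\frac{1}{7348950 + \left(\frac{B{\left(-1172 \right)}}{-887743} - \frac{734489}{-4833760}\right)} = \frac{1}{7348950 + \left(\frac{\left(-1207\right) \frac{1}{-1172}}{-887743} - \frac{734489}{-4833760}\right)} = \frac{1}{7348950 + \left(\left(-1207\right) \left(- \frac{1}{1172}\right) \left(- \frac{1}{887743}\right) - - \frac{734489}{4833760}\right)} = \frac{1}{7348950 + \left(\frac{1207}{1172} \left(- \frac{1}{887743}\right) + \frac{734489}{4833760}\right)} = \frac{1}{7348950 + \left(- \frac{1207}{1040434796} + \frac{734489}{4833760}\right)} = \frac{1}{7348950 + \frac{191045519632731}{1257303024878240}} = \frac{1}{\frac{9239857255724461480731}{1257303024878240}} = \frac{1257303024878240}{9239857255724461480731}$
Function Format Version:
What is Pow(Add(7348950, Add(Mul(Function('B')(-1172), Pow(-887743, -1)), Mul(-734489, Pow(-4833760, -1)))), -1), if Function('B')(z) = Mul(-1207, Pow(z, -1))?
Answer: Rational(1257303024878240, 9239857255724461480731) ≈ 1.3607e-7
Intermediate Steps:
Pow(Add(7348950, Add(Mul(Function('B')(-1172), Pow(-887743, -1)), Mul(-734489, Pow(-4833760, -1)))), -1) = Pow(Add(7348950, Add(Mul(Mul(-1207, Pow(-1172, -1)), Pow(-887743, -1)), Mul(-734489, Pow(-4833760, -1)))), -1) = Pow(Add(7348950, Add(Mul(Mul(-1207, Rational(-1, 1172)), Rational(-1, 887743)), Mul(-734489, Rational(-1, 4833760)))), -1) = Pow(Add(7348950, Add(Mul(Rational(1207, 1172), Rational(-1, 887743)), Rational(734489, 4833760))), -1) = Pow(Add(7348950, Add(Rational(-1207, 1040434796), Rational(734489, 4833760))), -1) = Pow(Add(7348950, Rational(191045519632731, 1257303024878240)), -1) = Pow(Rational(9239857255724461480731, 1257303024878240), -1) = Rational(1257303024878240, 9239857255724461480731)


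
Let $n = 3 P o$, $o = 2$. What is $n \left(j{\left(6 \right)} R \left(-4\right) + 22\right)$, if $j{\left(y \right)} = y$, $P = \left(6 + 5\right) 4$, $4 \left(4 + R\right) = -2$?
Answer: $34320$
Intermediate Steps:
$R = - \frac{9}{2}$ ($R = -4 + \frac{1}{4} \left(-2\right) = -4 - \frac{1}{2} = - \frac{9}{2} \approx -4.5$)
$P = 44$ ($P = 11 \cdot 4 = 44$)
$n = 264$ ($n = 3 \cdot 44 \cdot 2 = 132 \cdot 2 = 264$)
$n \left(j{\left(6 \right)} R \left(-4\right) + 22\right) = 264 \left(6 \left(- \frac{9}{2}\right) \left(-4\right) + 22\right) = 264 \left(\left(-27\right) \left(-4\right) + 22\right) = 264 \left(108 + 22\right) = 264 \cdot 130 = 34320$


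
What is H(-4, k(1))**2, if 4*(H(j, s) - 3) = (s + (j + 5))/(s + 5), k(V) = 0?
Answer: 3721/400 ≈ 9.3025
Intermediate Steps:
H(j, s) = 3 + (5 + j + s)/(4*(5 + s)) (H(j, s) = 3 + ((s + (j + 5))/(s + 5))/4 = 3 + ((s + (5 + j))/(5 + s))/4 = 3 + ((5 + j + s)/(5 + s))/4 = 3 + (5 + j + s)/(4*(5 + s)))
H(-4, k(1))**2 = ((65 - 4 + 13*0)/(4*(5 + 0)))**2 = ((1/4)*(65 - 4 + 0)/5)**2 = ((1/4)*(1/5)*61)**2 = (61/20)**2 = 3721/400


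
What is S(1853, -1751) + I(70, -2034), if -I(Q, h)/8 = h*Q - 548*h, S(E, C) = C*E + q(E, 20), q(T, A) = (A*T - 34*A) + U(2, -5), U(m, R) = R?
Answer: -10986244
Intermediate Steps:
q(T, A) = -5 - 34*A + A*T (q(T, A) = (A*T - 34*A) - 5 = (-34*A + A*T) - 5 = -5 - 34*A + A*T)
S(E, C) = -685 + 20*E + C*E (S(E, C) = C*E + (-5 - 34*20 + 20*E) = C*E + (-5 - 680 + 20*E) = C*E + (-685 + 20*E) = -685 + 20*E + C*E)
I(Q, h) = 4384*h - 8*Q*h (I(Q, h) = -8*(h*Q - 548*h) = -8*(Q*h - 548*h) = -8*(-548*h + Q*h) = 4384*h - 8*Q*h)
S(1853, -1751) + I(70, -2034) = (-685 + 20*1853 - 1751*1853) + 8*(-2034)*(548 - 1*70) = (-685 + 37060 - 3244603) + 8*(-2034)*(548 - 70) = -3208228 + 8*(-2034)*478 = -3208228 - 7778016 = -10986244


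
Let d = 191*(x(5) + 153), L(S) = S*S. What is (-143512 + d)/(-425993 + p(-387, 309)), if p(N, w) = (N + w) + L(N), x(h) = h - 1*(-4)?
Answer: 56285/138151 ≈ 0.40742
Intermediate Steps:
L(S) = S²
x(h) = 4 + h (x(h) = h + 4 = 4 + h)
d = 30942 (d = 191*((4 + 5) + 153) = 191*(9 + 153) = 191*162 = 30942)
p(N, w) = N + w + N² (p(N, w) = (N + w) + N² = N + w + N²)
(-143512 + d)/(-425993 + p(-387, 309)) = (-143512 + 30942)/(-425993 + (-387 + 309 + (-387)²)) = -112570/(-425993 + (-387 + 309 + 149769)) = -112570/(-425993 + 149691) = -112570/(-276302) = -112570*(-1/276302) = 56285/138151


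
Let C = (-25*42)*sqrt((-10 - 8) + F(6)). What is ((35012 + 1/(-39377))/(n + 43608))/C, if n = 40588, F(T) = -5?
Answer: 459555841*I*sqrt(23)/26688856430600 ≈ 8.2579e-5*I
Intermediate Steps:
C = -1050*I*sqrt(23) (C = (-25*42)*sqrt((-10 - 8) - 5) = -1050*sqrt(-18 - 5) = -1050*I*sqrt(23) ≈ -5035.6*I)
((35012 + 1/(-39377))/(n + 43608))/C = ((35012 + 1/(-39377))/(40588 + 43608))/((-1050*I*sqrt(23))) = ((35012 - 1/39377)/84196)*(I*sqrt(23)/24150) = ((1378667523/39377)*(1/84196))*(I*sqrt(23)/24150) = 1378667523*(I*sqrt(23)/24150)/3315385892 = 459555841*I*sqrt(23)/26688856430600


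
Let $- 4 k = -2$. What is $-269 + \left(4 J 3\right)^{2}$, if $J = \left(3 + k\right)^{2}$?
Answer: $21340$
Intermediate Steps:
$k = \frac{1}{2}$ ($k = \left(- \frac{1}{4}\right) \left(-2\right) = \frac{1}{2} \approx 0.5$)
$J = \frac{49}{4}$ ($J = \left(3 + \frac{1}{2}\right)^{2} = \left(\frac{7}{2}\right)^{2} = \frac{49}{4} \approx 12.25$)
$-269 + \left(4 J 3\right)^{2} = -269 + \left(4 \cdot \frac{49}{4} \cdot 3\right)^{2} = -269 + \left(49 \cdot 3\right)^{2} = -269 + 147^{2} = -269 + 21609 = 21340$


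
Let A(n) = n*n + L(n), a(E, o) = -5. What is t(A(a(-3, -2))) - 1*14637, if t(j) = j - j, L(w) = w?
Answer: -14637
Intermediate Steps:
A(n) = n + n**2 (A(n) = n*n + n = n**2 + n = n + n**2)
t(j) = 0
t(A(a(-3, -2))) - 1*14637 = 0 - 1*14637 = 0 - 14637 = -14637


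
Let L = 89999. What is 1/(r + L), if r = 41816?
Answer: 1/131815 ≈ 7.5864e-6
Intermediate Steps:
1/(r + L) = 1/(41816 + 89999) = 1/131815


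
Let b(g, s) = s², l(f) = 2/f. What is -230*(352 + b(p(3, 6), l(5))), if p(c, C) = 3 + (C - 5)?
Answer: -404984/5 ≈ -80997.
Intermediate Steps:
p(c, C) = -2 + C (p(c, C) = 3 + (-5 + C) = -2 + C)
-230*(352 + b(p(3, 6), l(5))) = -230*(352 + (2/5)²) = -230*(352 + (2*(⅕))²) = -230*(352 + (⅖)²) = -230*(352 + 4/25) = -230*8804/25 = -404984/5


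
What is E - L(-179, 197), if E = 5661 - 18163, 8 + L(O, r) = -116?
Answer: -12378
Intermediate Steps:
L(O, r) = -124 (L(O, r) = -8 - 116 = -124)
E = -12502
E - L(-179, 197) = -12502 - 1*(-124) = -12502 + 124 = -12378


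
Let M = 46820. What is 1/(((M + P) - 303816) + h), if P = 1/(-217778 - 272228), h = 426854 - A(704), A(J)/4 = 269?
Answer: 490006/82704192691 ≈ 5.9248e-6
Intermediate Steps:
A(J) = 1076 (A(J) = 4*269 = 1076)
h = 425778 (h = 426854 - 1*1076 = 426854 - 1076 = 425778)
P = -1/490006 (P = 1/(-490006) = -1/490006 ≈ -2.0408e-6)
1/(((M + P) - 303816) + h) = 1/(((46820 - 1/490006) - 303816) + 425778) = 1/((22942080919/490006 - 303816) + 425778) = 1/(-125929581977/490006 + 425778) = 1/(82704192691/490006) = 490006/82704192691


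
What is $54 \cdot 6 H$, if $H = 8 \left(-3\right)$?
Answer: $-7776$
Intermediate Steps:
$H = -24$
$54 \cdot 6 H = 54 \cdot 6 \left(-24\right) = 324 \left(-24\right) = -7776$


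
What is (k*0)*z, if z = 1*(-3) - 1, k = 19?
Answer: 0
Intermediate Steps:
z = -4 (z = -3 - 1 = -4)
(k*0)*z = (19*0)*(-4) = 0*(-4) = 0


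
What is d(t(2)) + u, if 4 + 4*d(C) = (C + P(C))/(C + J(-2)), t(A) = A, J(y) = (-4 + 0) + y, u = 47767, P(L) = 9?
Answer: 764245/16 ≈ 47765.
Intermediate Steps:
J(y) = -4 + y
d(C) = -1 + (9 + C)/(4*(-6 + C)) (d(C) = -1 + ((C + 9)/(C + (-4 - 2)))/4 = -1 + ((9 + C)/(C - 6))/4 = -1 + ((9 + C)/(-6 + C))/4 = -1 + (9 + C)/(4*(-6 + C)))
d(t(2)) + u = 3*(11 - 1*2)/(4*(-6 + 2)) + 47767 = (¾)*(11 - 2)/(-4) + 47767 = (¾)*(-¼)*9 + 47767 = -27/16 + 47767 = 764245/16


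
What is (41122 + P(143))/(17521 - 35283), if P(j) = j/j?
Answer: -41123/17762 ≈ -2.3152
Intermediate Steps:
P(j) = 1
(41122 + P(143))/(17521 - 35283) = (41122 + 1)/(17521 - 35283) = 41123/(-17762) = 41123*(-1/17762) = -41123/17762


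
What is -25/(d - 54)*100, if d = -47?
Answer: 2500/101 ≈ 24.752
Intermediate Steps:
-25/(d - 54)*100 = -25/(-47 - 54)*100 = -25/(-101)*100 = -25*(-1/101)*100 = (25/101)*100 = 2500/101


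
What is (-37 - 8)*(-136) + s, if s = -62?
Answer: 6058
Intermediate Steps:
(-37 - 8)*(-136) + s = (-37 - 8)*(-136) - 62 = -45*(-136) - 62 = 6120 - 62 = 6058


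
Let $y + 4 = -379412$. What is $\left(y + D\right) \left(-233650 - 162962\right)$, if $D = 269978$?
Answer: $43404424056$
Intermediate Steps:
$y = -379416$ ($y = -4 - 379412 = -379416$)
$\left(y + D\right) \left(-233650 - 162962\right) = \left(-379416 + 269978\right) \left(-233650 - 162962\right) = \left(-109438\right) \left(-396612\right) = 43404424056$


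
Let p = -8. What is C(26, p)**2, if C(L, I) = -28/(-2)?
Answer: 196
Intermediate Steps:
C(L, I) = 14 (C(L, I) = -28*(-1/2) = 14)
C(26, p)**2 = 14**2 = 196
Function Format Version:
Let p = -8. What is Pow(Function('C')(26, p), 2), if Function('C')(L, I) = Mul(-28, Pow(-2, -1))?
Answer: 196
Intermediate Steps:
Function('C')(L, I) = 14 (Function('C')(L, I) = Mul(-28, Rational(-1, 2)) = 14)
Pow(Function('C')(26, p), 2) = Pow(14, 2) = 196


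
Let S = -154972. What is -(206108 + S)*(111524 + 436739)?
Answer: -28035976768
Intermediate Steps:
-(206108 + S)*(111524 + 436739) = -(206108 - 154972)*(111524 + 436739) = -51136*548263 = -1*28035976768 = -28035976768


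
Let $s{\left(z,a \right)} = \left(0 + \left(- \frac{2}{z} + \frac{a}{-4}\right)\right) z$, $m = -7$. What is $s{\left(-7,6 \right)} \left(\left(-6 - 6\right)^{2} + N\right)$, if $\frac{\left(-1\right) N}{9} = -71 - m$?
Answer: $6120$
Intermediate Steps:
$N = 576$ ($N = - 9 \left(-71 - -7\right) = - 9 \left(-71 + 7\right) = \left(-9\right) \left(-64\right) = 576$)
$s{\left(z,a \right)} = z \left(- \frac{2}{z} - \frac{a}{4}\right)$ ($s{\left(z,a \right)} = \left(0 + \left(- \frac{2}{z} + a \left(- \frac{1}{4}\right)\right)\right) z = \left(0 - \left(\frac{2}{z} + \frac{a}{4}\right)\right) z = \left(- \frac{2}{z} - \frac{a}{4}\right) z = z \left(- \frac{2}{z} - \frac{a}{4}\right)$)
$s{\left(-7,6 \right)} \left(\left(-6 - 6\right)^{2} + N\right) = \left(-2 - \frac{3}{2} \left(-7\right)\right) \left(\left(-6 - 6\right)^{2} + 576\right) = \left(-2 + \frac{21}{2}\right) \left(\left(-12\right)^{2} + 576\right) = \frac{17 \left(144 + 576\right)}{2} = \frac{17}{2} \cdot 720 = 6120$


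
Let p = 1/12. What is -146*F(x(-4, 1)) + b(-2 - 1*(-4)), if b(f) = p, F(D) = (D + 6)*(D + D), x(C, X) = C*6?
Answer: -1513727/12 ≈ -1.2614e+5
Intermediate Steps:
x(C, X) = 6*C
F(D) = 2*D*(6 + D) (F(D) = (6 + D)*(2*D) = 2*D*(6 + D))
p = 1/12 ≈ 0.083333
b(f) = 1/12
-146*F(x(-4, 1)) + b(-2 - 1*(-4)) = -292*6*(-4)*(6 + 6*(-4)) + 1/12 = -292*(-24)*(6 - 24) + 1/12 = -292*(-24)*(-18) + 1/12 = -146*864 + 1/12 = -126144 + 1/12 = -1513727/12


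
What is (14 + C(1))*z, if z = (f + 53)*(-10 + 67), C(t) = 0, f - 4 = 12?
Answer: 55062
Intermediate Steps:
f = 16 (f = 4 + 12 = 16)
z = 3933 (z = (16 + 53)*(-10 + 67) = 69*57 = 3933)
(14 + C(1))*z = (14 + 0)*3933 = 14*3933 = 55062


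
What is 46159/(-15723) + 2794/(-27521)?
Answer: -1314271901/432712683 ≈ -3.0373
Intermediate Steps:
46159/(-15723) + 2794/(-27521) = 46159*(-1/15723) + 2794*(-1/27521) = -46159/15723 - 2794/27521 = -1314271901/432712683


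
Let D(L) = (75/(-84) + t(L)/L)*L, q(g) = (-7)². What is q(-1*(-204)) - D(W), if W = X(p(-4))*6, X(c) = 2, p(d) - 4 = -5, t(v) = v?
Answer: 334/7 ≈ 47.714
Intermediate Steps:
p(d) = -1 (p(d) = 4 - 5 = -1)
W = 12 (W = 2*6 = 12)
q(g) = 49
D(L) = 3*L/28 (D(L) = (75/(-84) + L/L)*L = (75*(-1/84) + 1)*L = (-25/28 + 1)*L = 3*L/28)
q(-1*(-204)) - D(W) = 49 - 3*12/28 = 49 - 1*9/7 = 49 - 9/7 = 334/7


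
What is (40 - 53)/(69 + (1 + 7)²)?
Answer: -13/133 ≈ -0.097744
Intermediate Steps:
(40 - 53)/(69 + (1 + 7)²) = -13/(69 + 8²) = -13/(69 + 64) = -13/133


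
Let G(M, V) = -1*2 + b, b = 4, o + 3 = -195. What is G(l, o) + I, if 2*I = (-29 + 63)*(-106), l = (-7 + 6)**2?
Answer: -1800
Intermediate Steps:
o = -198 (o = -3 - 195 = -198)
l = 1 (l = (-1)**2 = 1)
G(M, V) = 2 (G(M, V) = -1*2 + 4 = -2 + 4 = 2)
I = -1802 (I = ((-29 + 63)*(-106))/2 = (34*(-106))/2 = (1/2)*(-3604) = -1802)
G(l, o) + I = 2 - 1802 = -1800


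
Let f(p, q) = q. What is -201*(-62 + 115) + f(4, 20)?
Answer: -10633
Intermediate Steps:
-201*(-62 + 115) + f(4, 20) = -201*(-62 + 115) + 20 = -201*53 + 20 = -10653 + 20 = -10633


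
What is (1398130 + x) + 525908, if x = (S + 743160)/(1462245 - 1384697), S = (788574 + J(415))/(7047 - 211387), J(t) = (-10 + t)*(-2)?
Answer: 7622190654555699/3961539580 ≈ 1.9240e+6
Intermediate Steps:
J(t) = 20 - 2*t
S = -196941/51085 (S = (788574 + (20 - 2*415))/(7047 - 211387) = (788574 + (20 - 830))/(-204340) = (788574 - 810)*(-1/204340) = 787764*(-1/204340) = -196941/51085 ≈ -3.8552)
x = 37964131659/3961539580 (x = (-196941/51085 + 743160)/(1462245 - 1384697) = (37964131659/51085)/77548 = (37964131659/51085)*(1/77548) = 37964131659/3961539580 ≈ 9.5832)
(1398130 + x) + 525908 = (1398130 + 37964131659/3961539580) + 525908 = 5538785297117059/3961539580 + 525908 = 7622190654555699/3961539580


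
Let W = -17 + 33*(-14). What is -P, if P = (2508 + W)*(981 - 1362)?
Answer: 773049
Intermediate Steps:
W = -479 (W = -17 - 462 = -479)
P = -773049 (P = (2508 - 479)*(981 - 1362) = 2029*(-381) = -773049)
-P = -1*(-773049) = 773049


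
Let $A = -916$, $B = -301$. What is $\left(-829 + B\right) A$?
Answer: $1035080$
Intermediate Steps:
$\left(-829 + B\right) A = \left(-829 - 301\right) \left(-916\right) = \left(-1130\right) \left(-916\right) = 1035080$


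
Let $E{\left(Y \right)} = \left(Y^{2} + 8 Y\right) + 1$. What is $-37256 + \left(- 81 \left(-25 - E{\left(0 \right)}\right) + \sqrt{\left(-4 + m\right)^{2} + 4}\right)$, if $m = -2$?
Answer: $-35150 + 2 \sqrt{10} \approx -35144.0$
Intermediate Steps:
$E{\left(Y \right)} = 1 + Y^{2} + 8 Y$
$-37256 + \left(- 81 \left(-25 - E{\left(0 \right)}\right) + \sqrt{\left(-4 + m\right)^{2} + 4}\right) = -37256 + \left(- 81 \left(-25 - \left(1 + 0^{2} + 8 \cdot 0\right)\right) + \sqrt{\left(-4 - 2\right)^{2} + 4}\right) = -37256 + \left(- 81 \left(-25 - \left(1 + 0 + 0\right)\right) + \sqrt{\left(-6\right)^{2} + 4}\right) = -37256 + \left(- 81 \left(-25 - 1\right) + \sqrt{36 + 4}\right) = -37256 - \left(- 2 \sqrt{10} + 81 \left(-25 - 1\right)\right) = -37256 + \left(\left(-81\right) \left(-26\right) + 2 \sqrt{10}\right) = -37256 + \left(2106 + 2 \sqrt{10}\right) = -35150 + 2 \sqrt{10}$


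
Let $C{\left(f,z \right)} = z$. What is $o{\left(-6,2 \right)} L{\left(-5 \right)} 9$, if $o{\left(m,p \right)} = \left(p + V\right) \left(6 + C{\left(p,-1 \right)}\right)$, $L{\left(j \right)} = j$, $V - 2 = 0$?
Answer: $-900$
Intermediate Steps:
$V = 2$ ($V = 2 + 0 = 2$)
$o{\left(m,p \right)} = 10 + 5 p$ ($o{\left(m,p \right)} = \left(p + 2\right) \left(6 - 1\right) = \left(2 + p\right) 5 = 10 + 5 p$)
$o{\left(-6,2 \right)} L{\left(-5 \right)} 9 = \left(10 + 5 \cdot 2\right) \left(-5\right) 9 = \left(10 + 10\right) \left(-5\right) 9 = 20 \left(-5\right) 9 = \left(-100\right) 9 = -900$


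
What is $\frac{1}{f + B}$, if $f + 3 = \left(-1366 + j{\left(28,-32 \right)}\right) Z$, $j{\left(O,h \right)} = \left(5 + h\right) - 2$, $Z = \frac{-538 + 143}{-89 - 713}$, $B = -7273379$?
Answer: $- \frac{802}{5833803389} \approx -1.3747 \cdot 10^{-7}$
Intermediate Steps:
$Z = \frac{395}{802}$ ($Z = - \frac{395}{-802} = \left(-395\right) \left(- \frac{1}{802}\right) = \frac{395}{802} \approx 0.49252$)
$j{\left(O,h \right)} = 3 + h$
$f = - \frac{553431}{802}$ ($f = -3 + \left(-1366 + \left(3 - 32\right)\right) \frac{395}{802} = -3 + \left(-1366 - 29\right) \frac{395}{802} = -3 - \frac{551025}{802} = - \frac{553431}{802} \approx -690.06$)
$\frac{1}{f + B} = \frac{1}{- \frac{553431}{802} - 7273379} = \frac{1}{- \frac{5833803389}{802}} = - \frac{802}{5833803389}$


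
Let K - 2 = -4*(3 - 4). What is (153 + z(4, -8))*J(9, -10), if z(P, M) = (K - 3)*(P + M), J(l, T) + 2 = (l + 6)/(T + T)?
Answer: -1551/4 ≈ -387.75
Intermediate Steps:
J(l, T) = -2 + (6 + l)/(2*T) (J(l, T) = -2 + (l + 6)/(T + T) = -2 + (6 + l)/((2*T)) = -2 + (6 + l)*(1/(2*T)) = -2 + (6 + l)/(2*T))
K = 6 (K = 2 - 4*(3 - 4) = 2 - 4*(-1) = 2 + 4 = 6)
z(P, M) = 3*M + 3*P (z(P, M) = (6 - 3)*(P + M) = 3*(M + P) = 3*M + 3*P)
(153 + z(4, -8))*J(9, -10) = (153 + (3*(-8) + 3*4))*((½)*(6 + 9 - 4*(-10))/(-10)) = (153 + (-24 + 12))*((½)*(-⅒)*(6 + 9 + 40)) = (153 - 12)*((½)*(-⅒)*55) = 141*(-11/4) = -1551/4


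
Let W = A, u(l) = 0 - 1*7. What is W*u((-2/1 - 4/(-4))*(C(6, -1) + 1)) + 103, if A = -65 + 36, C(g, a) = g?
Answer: 306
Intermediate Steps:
u(l) = -7 (u(l) = 0 - 7 = -7)
A = -29
W = -29
W*u((-2/1 - 4/(-4))*(C(6, -1) + 1)) + 103 = -29*(-7) + 103 = 203 + 103 = 306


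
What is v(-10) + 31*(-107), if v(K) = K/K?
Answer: -3316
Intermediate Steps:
v(K) = 1
v(-10) + 31*(-107) = 1 + 31*(-107) = 1 - 3317 = -3316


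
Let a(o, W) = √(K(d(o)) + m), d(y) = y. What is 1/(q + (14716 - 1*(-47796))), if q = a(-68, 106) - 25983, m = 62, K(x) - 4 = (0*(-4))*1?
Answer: 36529/1334367775 - √66/1334367775 ≈ 2.7369e-5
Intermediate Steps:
K(x) = 4 (K(x) = 4 + (0*(-4))*1 = 4 + 0*1 = 4 + 0 = 4)
a(o, W) = √66 (a(o, W) = √(4 + 62) = √66)
q = -25983 + √66 (q = √66 - 25983 = -25983 + √66 ≈ -25975.)
1/(q + (14716 - 1*(-47796))) = 1/((-25983 + √66) + (14716 - 1*(-47796))) = 1/((-25983 + √66) + (14716 + 47796)) = 1/((-25983 + √66) + 62512) = 1/(36529 + √66)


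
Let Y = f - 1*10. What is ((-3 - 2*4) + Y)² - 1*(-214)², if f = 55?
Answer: -44640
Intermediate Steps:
Y = 45 (Y = 55 - 1*10 = 55 - 10 = 45)
((-3 - 2*4) + Y)² - 1*(-214)² = ((-3 - 2*4) + 45)² - 1*(-214)² = ((-3 - 8) + 45)² - 1*45796 = (-11 + 45)² - 45796 = 34² - 45796 = 1156 - 45796 = -44640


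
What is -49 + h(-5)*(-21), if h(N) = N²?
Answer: -574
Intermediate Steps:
-49 + h(-5)*(-21) = -49 + (-5)²*(-21) = -49 + 25*(-21) = -49 - 525 = -574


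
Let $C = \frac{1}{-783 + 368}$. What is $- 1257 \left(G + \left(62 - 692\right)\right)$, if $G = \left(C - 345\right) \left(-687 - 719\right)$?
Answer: $- \frac{252712315542}{415} \approx -6.0895 \cdot 10^{8}$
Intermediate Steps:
$C = - \frac{1}{415}$ ($C = \frac{1}{-415} = - \frac{1}{415} \approx -0.0024096$)
$G = \frac{201305456}{415}$ ($G = \left(- \frac{1}{415} - 345\right) \left(-687 - 719\right) = \left(- \frac{143176}{415}\right) \left(-1406\right) = \frac{201305456}{415} \approx 4.8507 \cdot 10^{5}$)
$- 1257 \left(G + \left(62 - 692\right)\right) = - 1257 \left(\frac{201305456}{415} + \left(62 - 692\right)\right) = - 1257 \left(\frac{201305456}{415} - 630\right) = \left(-1257\right) \frac{201044006}{415} = - \frac{252712315542}{415}$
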